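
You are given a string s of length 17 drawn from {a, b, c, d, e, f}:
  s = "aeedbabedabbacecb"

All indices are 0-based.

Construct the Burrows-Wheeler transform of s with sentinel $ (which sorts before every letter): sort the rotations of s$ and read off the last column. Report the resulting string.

bdbb$cdbaaeaeecbea

rank  rotation            last
    0  $aeedbabedabbacecb  b
    1  abbacecb$aeedbabed  d
    2  abedabbacecb$aeedb  b
    3  acecb$aeedbabedabb  b
    4  aeedbabedabbacecb$  $
    5  b$aeedbabedabbacec  c
    6  babedabbacecb$aeed  d
    7  bacecb$aeedbabedab  b
    8  bbacecb$aeedbabeda  a
    9  bedabbacecb$aeedba  a
   10  cb$aeedbabedabbace  e
   11  cecb$aeedbabedabba  a
   12  dabbacecb$aeedbabe  e
   13  dbabedabbacecb$aee  e
   14  ecb$aeedbabedabbac  c
   15  edabbacecb$aeedbab  b
   16  edbabedabbacecb$ae  e
   17  eedbabedabbacecb$a  a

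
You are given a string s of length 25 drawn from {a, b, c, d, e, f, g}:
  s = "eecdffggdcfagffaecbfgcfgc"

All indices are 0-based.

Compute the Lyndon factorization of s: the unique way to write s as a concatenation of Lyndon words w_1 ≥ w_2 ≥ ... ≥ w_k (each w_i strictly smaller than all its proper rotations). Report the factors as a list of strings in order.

emit factor 1: 'e' (i=0, period=1)
emit factor 2: 'e' (i=1, period=1)
emit factor 3: 'cdffggdcf' (i=2, period=9)
emit factor 4: 'agff' (i=11, period=4)
emit factor 5: 'aecbfgcfgc' (i=15, period=10)

["e", "e", "cdffggdcf", "agff", "aecbfgcfgc"]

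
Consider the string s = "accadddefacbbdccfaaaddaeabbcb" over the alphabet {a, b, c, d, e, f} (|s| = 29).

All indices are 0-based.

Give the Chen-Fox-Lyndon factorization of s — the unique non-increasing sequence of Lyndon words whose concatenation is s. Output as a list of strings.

emit factor 1: 'accadddef' (i=0, period=9)
emit factor 2: 'acbbdccf' (i=9, period=8)
emit factor 3: 'aaaddaeabbcb' (i=17, period=12)

["accadddef", "acbbdccf", "aaaddaeabbcb"]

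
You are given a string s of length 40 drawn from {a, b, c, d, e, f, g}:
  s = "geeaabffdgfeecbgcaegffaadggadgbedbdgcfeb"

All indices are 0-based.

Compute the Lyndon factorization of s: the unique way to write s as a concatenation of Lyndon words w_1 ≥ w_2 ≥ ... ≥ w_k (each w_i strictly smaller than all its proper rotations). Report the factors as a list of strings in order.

emit factor 1: 'g' (i=0, period=1)
emit factor 2: 'e' (i=1, period=1)
emit factor 3: 'e' (i=2, period=1)
emit factor 4: 'aabffdgfeecbgcaegffaadggadgbedbdgcfeb' (i=3, period=37)

["g", "e", "e", "aabffdgfeecbgcaegffaadggadgbedbdgcfeb"]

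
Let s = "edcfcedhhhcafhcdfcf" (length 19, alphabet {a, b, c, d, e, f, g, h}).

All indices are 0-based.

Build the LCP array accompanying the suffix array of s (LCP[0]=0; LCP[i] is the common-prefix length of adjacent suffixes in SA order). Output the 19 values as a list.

[0, 0, 1, 1, 1, 2, 0, 1, 1, 0, 2, 0, 1, 2, 1, 0, 2, 1, 2]

sorted suffixes:
  #0 SA[0]=11  'afhcdfcf'
  #1 SA[1]=10  'cafhcdfcf'
  #2 SA[2]=14  'cdfcf'
  #3 SA[3]=4  'cedhhhcafhcdfcf'
  #4 SA[4]=17  'cf'
  #5 SA[5]=2  'cfcedhhhcafhcdfcf'
  #6 SA[6]=1  'dcfcedhhhcafhcdfcf'
  #7 SA[7]=15  'dfcf'
  #8 SA[8]=6  'dhhhcafhcdfcf'
  #9 SA[9]=0  'edcfcedhhhcafhcdfcf'
  #10 SA[10]=5  'edhhhcafhcdfcf'
  #11 SA[11]=18  'f'
  #12 SA[12]=3  'fcedhhhcafhcdfcf'
  #13 SA[13]=16  'fcf'
  #14 SA[14]=12  'fhcdfcf'
  #15 SA[15]=9  'hcafhcdfcf'
  #16 SA[16]=13  'hcdfcf'
  #17 SA[17]=8  'hhcafhcdfcf'
  #18 SA[18]=7  'hhhcafhcdfcf'

SA = [11, 10, 14, 4, 17, 2, 1, 15, 6, 0, 5, 18, 3, 16, 12, 9, 13, 8, 7]
i: (SA[i-1],SA[i]) lcp shared
  1: (11,10) 0 ''
  2: (10,14) 1 'c'
  3: (14,4) 1 'c'
  4: (4,17) 1 'c'
  5: (17,2) 2 'cf'
  6: (2,1) 0 ''
  7: (1,15) 1 'd'
  8: (15,6) 1 'd'
  9: (6,0) 0 ''
  10: (0,5) 2 'ed'
  11: (5,18) 0 ''
  12: (18,3) 1 'f'
  13: (3,16) 2 'fc'
  14: (16,12) 1 'f'
  15: (12,9) 0 ''
  16: (9,13) 2 'hc'
  17: (13,8) 1 'h'
  18: (8,7) 2 'hh'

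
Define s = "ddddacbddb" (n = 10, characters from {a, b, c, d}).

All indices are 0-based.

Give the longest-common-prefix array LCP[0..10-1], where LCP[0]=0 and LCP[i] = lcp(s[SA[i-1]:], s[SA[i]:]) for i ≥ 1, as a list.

[0, 0, 1, 0, 0, 1, 1, 2, 2, 3]

rank→(start, suffix):
  0 → (4, 'acbddb')
  1 → (9, 'b')
  2 → (6, 'bddb')
  3 → (5, 'cbddb')
  4 → (3, 'dacbddb')
  5 → (8, 'db')
  6 → (2, 'ddacbddb')
  7 → (7, 'ddb')
  8 → (1, 'dddacbddb')
  9 → (0, 'ddddacbddb')

SA = [4, 9, 6, 5, 3, 8, 2, 7, 1, 0]
rank  pair      lcp
   1  s[4:],s[9:]  0  ''
   2  s[9:],s[6:]  1  'b'
   3  s[6:],s[5:]  0  ''
   4  s[5:],s[3:]  0  ''
   5  s[3:],s[8:]  1  'd'
   6  s[8:],s[2:]  1  'd'
   7  s[2:],s[7:]  2  'dd'
   8  s[7:],s[1:]  2  'dd'
   9  s[1:],s[0:]  3  'ddd'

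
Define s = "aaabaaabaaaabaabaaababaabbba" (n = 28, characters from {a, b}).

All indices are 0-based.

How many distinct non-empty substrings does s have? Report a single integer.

305

sorted suffixes:
  #0 SA[0]=27  'a'
  #1 SA[1]=8  'aaaabaabaaababaabbba'
  #2 SA[2]=4  'aaabaaaabaabaaababaabbba'
  #3 SA[3]=0  'aaabaaabaaaabaabaaababaabbba'
  #4 SA[4]=9  'aaabaabaaababaabbba'
  #5 SA[5]=16  'aaababaabbba'
  #6 SA[6]=5  'aabaaaabaabaaababaabbba'
  #7 SA[7]=1  'aabaaabaaaabaabaaababaabbba'
  #8 SA[8]=13  'aabaaababaabbba'
  #9 SA[9]=10  'aabaabaaababaabbba'
  #10 SA[10]=17  'aababaabbba'
  #11 SA[11]=22  'aabbba'
  #12 SA[12]=6  'abaaaabaabaaababaabbba'
  #13 SA[13]=2  'abaaabaaaabaabaaababaabbba'
  #14 SA[14]=14  'abaaababaabbba'
  #15 SA[15]=11  'abaabaaababaabbba'
  #16 SA[16]=20  'abaabbba'
  #17 SA[17]=18  'ababaabbba'
  #18 SA[18]=23  'abbba'
  #19 SA[19]=26  'ba'
  #20 SA[20]=7  'baaaabaabaaababaabbba'
  #21 SA[21]=3  'baaabaaaabaabaaababaabbba'
  #22 SA[22]=15  'baaababaabbba'
  #23 SA[23]=12  'baabaaababaabbba'
  #24 SA[24]=21  'baabbba'
  #25 SA[25]=19  'babaabbba'
  #26 SA[26]=25  'bba'
  #27 SA[27]=24  'bbba'

SA = [27, 8, 4, 0, 9, 16, 5, 1, 13, 10, 17, 22, 6, 2, 14, 11, 20, 18, 23, 26, 7, 3, 15, 12, 21, 19, 25, 24]
rank  pair      lcp
   1  s[27:],s[8:]  1  'a'
   2  s[8:],s[4:]  3  'aaa'
   3  s[4:],s[0:]  7  'aaabaaa'
   4  s[0:],s[9:]  6  'aaabaa'
   5  s[9:],s[16:]  5  'aaaba'
   6  s[16:],s[5:]  2  'aa'
   7  s[5:],s[1:]  6  'aabaaa'
   8  s[1:],s[13:]  8  'aabaaaba'
   9  s[13:],s[10:]  5  'aabaa'
  10  s[10:],s[17:]  4  'aaba'
  11  s[17:],s[22:]  3  'aab'
  12  s[22:],s[6:]  1  'a'
  13  s[6:],s[2:]  5  'abaaa'
  14  s[2:],s[14:]  7  'abaaaba'
  15  s[14:],s[11:]  4  'abaa'
  16  s[11:],s[20:]  5  'abaab'
  17  s[20:],s[18:]  3  'aba'
  18  s[18:],s[23:]  2  'ab'
  19  s[23:],s[26:]  0  ''
  20  s[26:],s[7:]  2  'ba'
  21  s[7:],s[3:]  4  'baaa'
  22  s[3:],s[15:]  6  'baaaba'
  23  s[15:],s[12:]  3  'baa'
  24  s[12:],s[21:]  4  'baab'
  25  s[21:],s[19:]  2  'ba'
  26  s[19:],s[25:]  1  'b'
  27  s[25:],s[24:]  2  'bb'

n(n+1)/2 = 28·29/2 = 406
Σ LCP = 0 + 1 + 3 + 7 + 6 + 5 + 2 + 6 + 8 + 5 + 4 + 3 + 1 + 5 + 7 + 4 + 5 + 3 + 2 + 0 + 2 + 4 + 6 + 3 + 4 + 2 + 1 + 2 = 101
distinct = 406 − 101 = 305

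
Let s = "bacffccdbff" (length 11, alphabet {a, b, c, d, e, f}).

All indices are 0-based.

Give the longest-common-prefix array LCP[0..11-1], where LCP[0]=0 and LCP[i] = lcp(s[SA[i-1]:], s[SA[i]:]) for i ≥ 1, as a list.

rank→(start, suffix):
  0 → (1, 'acffccdbff')
  1 → (0, 'bacffccdbff')
  2 → (8, 'bff')
  3 → (5, 'ccdbff')
  4 → (6, 'cdbff')
  5 → (2, 'cffccdbff')
  6 → (7, 'dbff')
  7 → (10, 'f')
  8 → (4, 'fccdbff')
  9 → (9, 'ff')
  10 → (3, 'ffccdbff')

SA = [1, 0, 8, 5, 6, 2, 7, 10, 4, 9, 3]
i: (SA[i-1],SA[i]) lcp shared
  1: (1,0) 0 ''
  2: (0,8) 1 'b'
  3: (8,5) 0 ''
  4: (5,6) 1 'c'
  5: (6,2) 1 'c'
  6: (2,7) 0 ''
  7: (7,10) 0 ''
  8: (10,4) 1 'f'
  9: (4,9) 1 'f'
  10: (9,3) 2 'ff'

[0, 0, 1, 0, 1, 1, 0, 0, 1, 1, 2]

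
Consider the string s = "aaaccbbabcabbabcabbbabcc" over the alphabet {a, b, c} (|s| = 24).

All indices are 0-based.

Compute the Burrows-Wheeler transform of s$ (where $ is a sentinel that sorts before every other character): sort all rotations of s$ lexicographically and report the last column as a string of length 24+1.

rank  rotation                   last
    0  $aaaccbbabcabbabcabbbabcc  c
    1  aaaccbbabcabbabcabbbabcc$  $
    2  aaccbbabcabbabcabbbabcc$a  a
    3  abbabcabbbabcc$aaaccbbabc  c
    4  abbbabcc$aaaccbbabcabbabc  c
    5  abcabbabcabbbabcc$aaaccbb  b
    6  abcabbbabcc$aaaccbbabcabb  b
    7  abcc$aaaccbbabcabbabcabbb  b
    8  accbbabcabbabcabbbabcc$aa  a
    9  babcabbabcabbbabcc$aaaccb  b
   10  babcabbbabcc$aaaccbbabcab  b
   11  babcc$aaaccbbabcabbabcabb  b
   12  bbabcabbabcabbbabcc$aaacc  c
   13  bbabcabbbabcc$aaaccbbabca  a
   14  bbabcc$aaaccbbabcabbabcab  b
   15  bbbabcc$aaaccbbabcabbabca  a
   16  bcabbabcabbbabcc$aaaccbba  a
   17  bcabbbabcc$aaaccbbabcabba  a
   18  bcc$aaaccbbabcabbabcabbba  a
   19  c$aaaccbbabcabbabcabbbabc  c
   20  cabbabcabbbabcc$aaaccbbab  b
   21  cabbbabcc$aaaccbbabcabbab  b
   22  cbbabcabbabcabbbabcc$aaac  c
   23  cc$aaaccbbabcabbabcabbbab  b
   24  ccbbabcabbabcabbbabcc$aaa  a

c$accbbbabbbcabaaaacbbcba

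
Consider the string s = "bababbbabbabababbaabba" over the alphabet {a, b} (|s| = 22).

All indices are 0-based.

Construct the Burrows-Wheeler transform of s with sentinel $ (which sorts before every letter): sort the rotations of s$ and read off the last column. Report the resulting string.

rank  rotation                 last
    0  $bababbbabbabababbaabba  a
    1  a$bababbbabbabababbaabb  b
    2  aabba$bababbbabbabababb  b
    3  abababbaabba$bababbbabb  b
    4  ababbaabba$bababbbabbab  b
    5  ababbbabbabababbaabba$b  b
    6  abba$bababbbabbabababba  a
    7  abbaabba$bababbbabbabab  b
    8  abbabababbaabba$bababbb  b
    9  abbbabbabababbaabba$bab  b
   10  ba$bababbbabbabababbaab  b
   11  baabba$bababbbabbababab  b
   12  babababbaabba$bababbbab  b
   13  bababbaabba$bababbbabba  a
   14  bababbbabbabababbaabba$  $
   15  babbaabba$bababbbabbaba  a
   16  babbabababbaabba$bababb  b
   17  babbbabbabababbaabba$ba  a
   18  bba$bababbbabbabababbaa  a
   19  bbaabba$bababbbabbababa  a
   20  bbabababbaabba$bababbba  a
   21  bbabbabababbaabba$babab  b
   22  bbbabbabababbaabba$baba  a

abbbbbabbbbbba$abaaaaba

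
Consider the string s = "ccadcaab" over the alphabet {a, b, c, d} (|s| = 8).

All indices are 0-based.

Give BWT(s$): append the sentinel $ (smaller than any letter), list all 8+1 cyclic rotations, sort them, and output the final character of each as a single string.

bcacadc$a

rank  rotation   last
    0  $ccadcaab  b
    1  aab$ccadc  c
    2  ab$ccadca  a
    3  adcaab$cc  c
    4  b$ccadcaa  a
    5  caab$ccad  d
    6  cadcaab$c  c
    7  ccadcaab$  $
    8  dcaab$cca  a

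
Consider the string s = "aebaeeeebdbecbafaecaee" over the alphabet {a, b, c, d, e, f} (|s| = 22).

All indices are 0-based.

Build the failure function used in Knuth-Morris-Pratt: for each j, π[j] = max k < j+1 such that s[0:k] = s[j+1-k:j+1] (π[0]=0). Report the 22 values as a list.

π[0] = 0
j=1 s[j]='e': π[1]=0 (border '')
j=2 s[j]='b': π[2]=0 (border '')
j=3 s[j]='a': π[3]=1 (border 'a')
j=4 s[j]='e': π[4]=2 (border 'ae')
j=5 s[j]='e': k: 2→0; π[5]=0 (border '')
j=6 s[j]='e': π[6]=0 (border '')
j=7 s[j]='e': π[7]=0 (border '')
j=8 s[j]='b': π[8]=0 (border '')
j=9 s[j]='d': π[9]=0 (border '')
j=10 s[j]='b': π[10]=0 (border '')
j=11 s[j]='e': π[11]=0 (border '')
j=12 s[j]='c': π[12]=0 (border '')
j=13 s[j]='b': π[13]=0 (border '')
j=14 s[j]='a': π[14]=1 (border 'a')
j=15 s[j]='f': k: 1→0; π[15]=0 (border '')
j=16 s[j]='a': π[16]=1 (border 'a')
j=17 s[j]='e': π[17]=2 (border 'ae')
j=18 s[j]='c': k: 2→0; π[18]=0 (border '')
j=19 s[j]='a': π[19]=1 (border 'a')
j=20 s[j]='e': π[20]=2 (border 'ae')
j=21 s[j]='e': k: 2→0; π[21]=0 (border '')

[0, 0, 0, 1, 2, 0, 0, 0, 0, 0, 0, 0, 0, 0, 1, 0, 1, 2, 0, 1, 2, 0]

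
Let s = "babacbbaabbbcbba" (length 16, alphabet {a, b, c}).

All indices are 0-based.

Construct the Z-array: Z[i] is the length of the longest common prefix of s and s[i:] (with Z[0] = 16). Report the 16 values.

Z[0]=16
i=1: fresh scan; Z[1]=0
i=2: fresh scan; Z[2]=2 extend→box=[2,4)
i=3: min(r-i=1, Z[1]=0)=0; Z[3]=0
i=4: fresh scan; Z[4]=0
i=5: fresh scan; Z[5]=1 extend→box=[5,6)
i=6: fresh scan; Z[6]=2 extend→box=[6,8)
i=7: min(r-i=1, Z[1]=0)=0; Z[7]=0
i=8: fresh scan; Z[8]=0
i=9: fresh scan; Z[9]=1 extend→box=[9,10)
i=10: fresh scan; Z[10]=1 extend→box=[10,11)
i=11: fresh scan; Z[11]=1 extend→box=[11,12)
i=12: fresh scan; Z[12]=0
i=13: fresh scan; Z[13]=1 extend→box=[13,14)
i=14: fresh scan; Z[14]=2 extend→box=[14,16)
i=15: min(r-i=1, Z[1]=0)=0; Z[15]=0

[16, 0, 2, 0, 0, 1, 2, 0, 0, 1, 1, 1, 0, 1, 2, 0]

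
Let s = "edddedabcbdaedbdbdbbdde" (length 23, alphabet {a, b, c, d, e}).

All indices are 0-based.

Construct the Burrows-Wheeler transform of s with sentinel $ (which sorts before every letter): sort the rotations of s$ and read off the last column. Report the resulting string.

rank  rotation                  last
    0  $edddedabcbdaedbdbdbbdde  e
    1  abcbdaedbdbdbbdde$eddded  d
    2  aedbdbdbbdde$edddedabcbd  d
    3  bbdde$edddedabcbdaedbdbd  d
    4  bcbdaedbdbdbbdde$edddeda  a
    5  bdaedbdbdbbdde$edddedabc  c
    6  bdbbdde$edddedabcbdaedbd  d
    7  bdbdbbdde$edddedabcbdaed  d
    8  bdde$edddedabcbdaedbdbdb  b
    9  cbdaedbdbdbbdde$edddedab  b
   10  dabcbdaedbdbdbbdde$eddde  e
   11  daedbdbdbbdde$edddedabcb  b
   12  dbbdde$edddedabcbdaedbdb  b
   13  dbdbbdde$edddedabcbdaedb  b
   14  dbdbdbbdde$edddedabcbdae  e
   15  dddedabcbdaedbdbdbbdde$e  e
   16  dde$edddedabcbdaedbdbdbb  b
   17  ddedabcbdaedbdbdbbdde$ed  d
   18  de$edddedabcbdaedbdbdbbd  d
   19  dedabcbdaedbdbdbbdde$edd  d
   20  e$edddedabcbdaedbdbdbbdd  d
   21  edabcbdaedbdbdbbdde$eddd  d
   22  edbdbdbbdde$edddedabcbda  a
   23  edddedabcbdaedbdbdbbdde$  $

edddacddbbebbbeebddddda$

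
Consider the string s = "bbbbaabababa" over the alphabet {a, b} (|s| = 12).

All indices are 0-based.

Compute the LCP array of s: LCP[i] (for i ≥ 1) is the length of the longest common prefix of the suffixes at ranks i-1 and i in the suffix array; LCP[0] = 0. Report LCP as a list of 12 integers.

sorted suffixes:
  #0 SA[0]=11  'a'
  #1 SA[1]=4  'aabababa'
  #2 SA[2]=9  'aba'
  #3 SA[3]=7  'ababa'
  #4 SA[4]=5  'abababa'
  #5 SA[5]=10  'ba'
  #6 SA[6]=3  'baabababa'
  #7 SA[7]=8  'baba'
  #8 SA[8]=6  'bababa'
  #9 SA[9]=2  'bbaabababa'
  #10 SA[10]=1  'bbbaabababa'
  #11 SA[11]=0  'bbbbaabababa'

SA = [11, 4, 9, 7, 5, 10, 3, 8, 6, 2, 1, 0]
i: (SA[i-1],SA[i]) lcp shared
  1: (11,4) 1 'a'
  2: (4,9) 1 'a'
  3: (9,7) 3 'aba'
  4: (7,5) 5 'ababa'
  5: (5,10) 0 ''
  6: (10,3) 2 'ba'
  7: (3,8) 2 'ba'
  8: (8,6) 4 'baba'
  9: (6,2) 1 'b'
  10: (2,1) 2 'bb'
  11: (1,0) 3 'bbb'

[0, 1, 1, 3, 5, 0, 2, 2, 4, 1, 2, 3]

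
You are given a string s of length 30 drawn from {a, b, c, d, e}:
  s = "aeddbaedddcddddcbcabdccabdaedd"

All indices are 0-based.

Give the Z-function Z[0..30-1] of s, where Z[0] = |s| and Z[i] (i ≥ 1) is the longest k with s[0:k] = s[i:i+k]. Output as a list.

[30, 0, 0, 0, 0, 4, 0, 0, 0, 0, 0, 0, 0, 0, 0, 0, 0, 0, 1, 0, 0, 0, 0, 1, 0, 0, 4, 0, 0, 0]

Z[0]=30
i=1: fresh scan; Z[1]=0
i=2: fresh scan; Z[2]=0
i=3: fresh scan; Z[3]=0
i=4: fresh scan; Z[4]=0
i=5: fresh scan; Z[5]=4 scan→box=[5,9)
i=6: min(r-i=3, Z[1]=0)=0; Z[6]=0
i=7: min(r-i=2, Z[2]=0)=0; Z[7]=0
i=8: min(r-i=1, Z[3]=0)=0; Z[8]=0
i=9: fresh scan; Z[9]=0
i=10: fresh scan; Z[10]=0
i=11: fresh scan; Z[11]=0
i=12: fresh scan; Z[12]=0
i=13: fresh scan; Z[13]=0
i=14: fresh scan; Z[14]=0
i=15: fresh scan; Z[15]=0
i=16: fresh scan; Z[16]=0
i=17: fresh scan; Z[17]=0
i=18: fresh scan; Z[18]=1 scan→box=[18,19)
i=19: fresh scan; Z[19]=0
i=20: fresh scan; Z[20]=0
i=21: fresh scan; Z[21]=0
i=22: fresh scan; Z[22]=0
i=23: fresh scan; Z[23]=1 scan→box=[23,24)
i=24: fresh scan; Z[24]=0
i=25: fresh scan; Z[25]=0
i=26: fresh scan; Z[26]=4 scan→box=[26,30)
i=27: min(r-i=3, Z[1]=0)=0; Z[27]=0
i=28: min(r-i=2, Z[2]=0)=0; Z[28]=0
i=29: min(r-i=1, Z[3]=0)=0; Z[29]=0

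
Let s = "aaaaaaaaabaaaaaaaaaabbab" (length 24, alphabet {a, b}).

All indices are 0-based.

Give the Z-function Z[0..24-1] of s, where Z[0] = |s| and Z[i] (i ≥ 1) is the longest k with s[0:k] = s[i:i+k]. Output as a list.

Z[0]=24
i=1: i≥r, start 0; Z[1]=8 grow→box=[1,9)
i=2: min(r-i=7, Z[1]=8)=7; Z[2]=7
i=3: min(r-i=6, Z[2]=7)=6; Z[3]=6
i=4: min(r-i=5, Z[3]=6)=5; Z[4]=5
i=5: min(r-i=4, Z[4]=5)=4; Z[5]=4
i=6: min(r-i=3, Z[5]=4)=3; Z[6]=3
i=7: min(r-i=2, Z[6]=3)=2; Z[7]=2
i=8: min(r-i=1, Z[7]=2)=1; Z[8]=1
i=9: i≥r, start 0; Z[9]=0
i=10: i≥r, start 0; Z[10]=9 grow→box=[10,19)
i=11: min(r-i=8, Z[1]=8)=8; Z[11]=10 grow→box=[11,21)
i=12: min(r-i=9, Z[1]=8)=8; Z[12]=8
i=13: min(r-i=8, Z[2]=7)=7; Z[13]=7
i=14: min(r-i=7, Z[3]=6)=6; Z[14]=6
i=15: min(r-i=6, Z[4]=5)=5; Z[15]=5
i=16: min(r-i=5, Z[5]=4)=4; Z[16]=4
i=17: min(r-i=4, Z[6]=3)=3; Z[17]=3
i=18: min(r-i=3, Z[7]=2)=2; Z[18]=2
i=19: min(r-i=2, Z[8]=1)=1; Z[19]=1
i=20: min(r-i=1, Z[9]=0)=0; Z[20]=0
i=21: i≥r, start 0; Z[21]=0
i=22: i≥r, start 0; Z[22]=1 grow→box=[22,23)
i=23: i≥r, start 0; Z[23]=0

[24, 8, 7, 6, 5, 4, 3, 2, 1, 0, 9, 10, 8, 7, 6, 5, 4, 3, 2, 1, 0, 0, 1, 0]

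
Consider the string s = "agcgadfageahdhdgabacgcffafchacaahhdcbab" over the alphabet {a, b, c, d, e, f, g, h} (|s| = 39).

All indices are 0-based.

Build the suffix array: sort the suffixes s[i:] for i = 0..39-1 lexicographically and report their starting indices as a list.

[30, 37, 16, 28, 18, 4, 24, 0, 7, 10, 31, 38, 36, 17, 29, 35, 21, 2, 19, 26, 34, 5, 14, 12, 9, 23, 6, 25, 22, 15, 3, 20, 1, 8, 27, 33, 13, 11, 32]

rank→(start, suffix):
  0 → (30, 'aahhdcbab')
  1 → (37, 'ab')
  2 → (16, 'abacgcffafchacaahhdcbab')
  3 → (28, 'acaahhdcbab')
  4 → (18, 'acgcffafchacaahhdcbab')
  5 → (4, 'adfageahdhdgabacgcffafchacaahhdcbab')
  6 → (24, 'afchacaahhdcbab')
  7 → (0, 'agcgadfageahdhdgabacgcffafchacaahhdcbab')
  8 → (7, 'ageahdhdgabacgcffafchacaahhdcbab')
  9 → (10, 'ahdhdgabacgcffafchacaahhdcbab')
  10 → (31, 'ahhdcbab')
  11 → (38, 'b')
  12 → (36, 'bab')
  13 → (17, 'bacgcffafchacaahhdcbab')
  14 → (29, 'caahhdcbab')
  15 → (35, 'cbab')
  16 → (21, 'cffafchacaahhdcbab')
  17 → (2, 'cgadfageahdhdgabacgcffafchacaahhdcbab')
  18 → (19, 'cgcffafchacaahhdcbab')
  19 → (26, 'chacaahhdcbab')
  20 → (34, 'dcbab')
  21 → (5, 'dfageahdhdgabacgcffafchacaahhdcbab')
  22 → (14, 'dgabacgcffafchacaahhdcbab')
  23 → (12, 'dhdgabacgcffafchacaahhdcbab')
  24 → (9, 'eahdhdgabacgcffafchacaahhdcbab')
  25 → (23, 'fafchacaahhdcbab')
  26 → (6, 'fageahdhdgabacgcffafchacaahhdcbab')
  27 → (25, 'fchacaahhdcbab')
  28 → (22, 'ffafchacaahhdcbab')
  29 → (15, 'gabacgcffafchacaahhdcbab')
  30 → (3, 'gadfageahdhdgabacgcffafchacaahhdcbab')
  31 → (20, 'gcffafchacaahhdcbab')
  32 → (1, 'gcgadfageahdhdgabacgcffafchacaahhdcbab')
  33 → (8, 'geahdhdgabacgcffafchacaahhdcbab')
  34 → (27, 'hacaahhdcbab')
  35 → (33, 'hdcbab')
  36 → (13, 'hdgabacgcffafchacaahhdcbab')
  37 → (11, 'hdhdgabacgcffafchacaahhdcbab')
  38 → (32, 'hhdcbab')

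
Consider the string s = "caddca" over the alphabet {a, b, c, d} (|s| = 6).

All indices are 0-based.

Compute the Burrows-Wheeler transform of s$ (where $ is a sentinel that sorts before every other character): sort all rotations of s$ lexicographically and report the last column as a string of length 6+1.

rank  rotation last
    0  $caddca  a
    1  a$caddc  c
    2  addca$c  c
    3  ca$cadd  d
    4  caddca$  $
    5  dca$cad  d
    6  ddca$ca  a

accd$da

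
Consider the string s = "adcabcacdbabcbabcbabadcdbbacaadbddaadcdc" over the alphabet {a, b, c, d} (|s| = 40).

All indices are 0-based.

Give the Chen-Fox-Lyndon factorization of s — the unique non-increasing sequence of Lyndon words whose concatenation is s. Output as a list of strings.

["adc", "abcacdbabcbabcb", "abadcdbbac", "aadbddaadcdc"]

emit factor 1: 'adc' (i=0, period=3)
emit factor 2: 'abcacdbabcbabcb' (i=3, period=15)
emit factor 3: 'abadcdbbac' (i=18, period=10)
emit factor 4: 'aadbddaadcdc' (i=28, period=12)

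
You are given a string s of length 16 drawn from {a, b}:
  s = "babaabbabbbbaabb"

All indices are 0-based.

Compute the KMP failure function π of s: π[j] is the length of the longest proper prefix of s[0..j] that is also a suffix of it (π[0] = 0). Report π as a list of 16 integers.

[0, 0, 1, 2, 0, 1, 1, 2, 3, 1, 1, 1, 2, 0, 1, 1]

π[0] = 0
j=1 s[j]='a': π[1]=0 (border '')
j=2 s[j]='b': π[2]=1 (border 'b')
j=3 s[j]='a': π[3]=2 (border 'ba')
j=4 s[j]='a': k: 2→0; π[4]=0 (border '')
j=5 s[j]='b': π[5]=1 (border 'b')
j=6 s[j]='b': k: 1→0; π[6]=1 (border 'b')
j=7 s[j]='a': π[7]=2 (border 'ba')
j=8 s[j]='b': π[8]=3 (border 'bab')
j=9 s[j]='b': k: 3→1→0; π[9]=1 (border 'b')
j=10 s[j]='b': k: 1→0; π[10]=1 (border 'b')
j=11 s[j]='b': k: 1→0; π[11]=1 (border 'b')
j=12 s[j]='a': π[12]=2 (border 'ba')
j=13 s[j]='a': k: 2→0; π[13]=0 (border '')
j=14 s[j]='b': π[14]=1 (border 'b')
j=15 s[j]='b': k: 1→0; π[15]=1 (border 'b')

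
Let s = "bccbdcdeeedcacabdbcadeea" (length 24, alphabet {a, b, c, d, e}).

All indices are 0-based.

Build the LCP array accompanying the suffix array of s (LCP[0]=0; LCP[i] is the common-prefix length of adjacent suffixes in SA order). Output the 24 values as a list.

rank | idx | suffix
   0 |  23 | a
   1 |  14 | abdbcadeea
   2 |  12 | acabdbcadeea
   3 |  19 | adeea
   4 |  17 | bcadeea
   5 |   0 | bccbdcdeeedcacabdbcadeea
   6 |  15 | bdbcadeea
   7 |   3 | bdcdeeedcacabdbcadeea
   8 |  13 | cabdbcadeea
   9 |  11 | cacabdbcadeea
  10 |  18 | cadeea
  11 |   2 | cbdcdeeedcacabdbcadeea
  12 |   1 | ccbdcdeeedcacabdbcadeea
  13 |   5 | cdeeedcacabdbcadeea
  14 |  16 | dbcadeea
  15 |  10 | dcacabdbcadeea
  16 |   4 | dcdeeedcacabdbcadeea
  17 |  20 | deea
  18 |   6 | deeedcacabdbcadeea
  19 |  22 | ea
  20 |   9 | edcacabdbcadeea
  21 |  21 | eea
  22 |   8 | eedcacabdbcadeea
  23 |   7 | eeedcacabdbcadeea

SA = [23, 14, 12, 19, 17, 0, 15, 3, 13, 11, 18, 2, 1, 5, 16, 10, 4, 20, 6, 22, 9, 21, 8, 7]
i: (SA[i-1],SA[i]) lcp shared
  1: (23,14) 1 'a'
  2: (14,12) 1 'a'
  3: (12,19) 1 'a'
  4: (19,17) 0 ''
  5: (17,0) 2 'bc'
  6: (0,15) 1 'b'
  7: (15,3) 2 'bd'
  8: (3,13) 0 ''
  9: (13,11) 2 'ca'
  10: (11,18) 2 'ca'
  11: (18,2) 1 'c'
  12: (2,1) 1 'c'
  13: (1,5) 1 'c'
  14: (5,16) 0 ''
  15: (16,10) 1 'd'
  16: (10,4) 2 'dc'
  17: (4,20) 1 'd'
  18: (20,6) 3 'dee'
  19: (6,22) 0 ''
  20: (22,9) 1 'e'
  21: (9,21) 1 'e'
  22: (21,8) 2 'ee'
  23: (8,7) 2 'ee'

[0, 1, 1, 1, 0, 2, 1, 2, 0, 2, 2, 1, 1, 1, 0, 1, 2, 1, 3, 0, 1, 1, 2, 2]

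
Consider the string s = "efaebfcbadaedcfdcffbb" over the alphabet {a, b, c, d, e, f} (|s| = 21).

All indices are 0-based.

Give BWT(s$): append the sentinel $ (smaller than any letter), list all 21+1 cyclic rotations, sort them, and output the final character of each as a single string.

bbfdbcfefddaefaa$efbcc

rank  rotation                last
    0  $efaebfcbadaedcfdcffbb  b
    1  adaedcfdcffbb$efaebfcb  b
    2  aebfcbadaedcfdcffbb$ef  f
    3  aedcfdcffbb$efaebfcbad  d
    4  b$efaebfcbadaedcfdcffb  b
    5  badaedcfdcffbb$efaebfc  c
    6  bb$efaebfcbadaedcfdcff  f
    7  bfcbadaedcfdcffbb$efae  e
    8  cbadaedcfdcffbb$efaebf  f
    9  cfdcffbb$efaebfcbadaed  d
   10  cffbb$efaebfcbadaedcfd  d
   11  daedcfdcffbb$efaebfcba  a
   12  dcfdcffbb$efaebfcbadae  e
   13  dcffbb$efaebfcbadaedcf  f
   14  ebfcbadaedcfdcffbb$efa  a
   15  edcfdcffbb$efaebfcbada  a
   16  efaebfcbadaedcfdcffbb$  $
   17  faebfcbadaedcfdcffbb$e  e
   18  fbb$efaebfcbadaedcfdcf  f
   19  fcbadaedcfdcffbb$efaeb  b
   20  fdcffbb$efaebfcbadaedc  c
   21  ffbb$efaebfcbadaedcfdc  c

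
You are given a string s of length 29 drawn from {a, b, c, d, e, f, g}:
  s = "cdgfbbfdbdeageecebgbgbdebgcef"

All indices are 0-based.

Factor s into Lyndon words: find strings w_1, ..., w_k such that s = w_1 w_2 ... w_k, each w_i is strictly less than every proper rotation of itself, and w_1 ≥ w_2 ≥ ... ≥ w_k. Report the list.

emit factor 1: 'cdgf' (i=0, period=4)
emit factor 2: 'bbfdbde' (i=4, period=7)
emit factor 3: 'ageecebgbgbdebgcef' (i=11, period=18)

["cdgf", "bbfdbde", "ageecebgbgbdebgcef"]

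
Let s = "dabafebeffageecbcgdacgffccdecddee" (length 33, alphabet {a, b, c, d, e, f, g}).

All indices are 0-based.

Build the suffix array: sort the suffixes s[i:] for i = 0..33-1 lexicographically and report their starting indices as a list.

[1, 19, 3, 10, 2, 15, 6, 14, 24, 28, 25, 16, 20, 0, 18, 29, 26, 30, 32, 5, 13, 27, 31, 12, 7, 9, 23, 4, 8, 22, 17, 11, 21]

rank | idx | suffix
   0 |   1 | abafebeffageecbcgdacgffccdecddee
   1 |  19 | acgffccdecddee
   2 |   3 | afebeffageecbcgdacgffccdecddee
   3 |  10 | ageecbcgdacgffccdecddee
   4 |   2 | bafebeffageecbcgdacgffccdecddee
   5 |  15 | bcgdacgffccdecddee
   6 |   6 | beffageecbcgdacgffccdecddee
   7 |  14 | cbcgdacgffccdecddee
   8 |  24 | ccdecddee
   9 |  28 | cddee
  10 |  25 | cdecddee
  11 |  16 | cgdacgffccdecddee
  12 |  20 | cgffccdecddee
  13 |   0 | dabafebeffageecbcgdacgffccdecddee
  14 |  18 | dacgffccdecddee
  15 |  29 | ddee
  16 |  26 | decddee
  17 |  30 | dee
  18 |  32 | e
  19 |   5 | ebeffageecbcgdacgffccdecddee
  20 |  13 | ecbcgdacgffccdecddee
  21 |  27 | ecddee
  22 |  31 | ee
  23 |  12 | eecbcgdacgffccdecddee
  24 |   7 | effageecbcgdacgffccdecddee
  25 |   9 | fageecbcgdacgffccdecddee
  26 |  23 | fccdecddee
  27 |   4 | febeffageecbcgdacgffccdecddee
  28 |   8 | ffageecbcgdacgffccdecddee
  29 |  22 | ffccdecddee
  30 |  17 | gdacgffccdecddee
  31 |  11 | geecbcgdacgffccdecddee
  32 |  21 | gffccdecddee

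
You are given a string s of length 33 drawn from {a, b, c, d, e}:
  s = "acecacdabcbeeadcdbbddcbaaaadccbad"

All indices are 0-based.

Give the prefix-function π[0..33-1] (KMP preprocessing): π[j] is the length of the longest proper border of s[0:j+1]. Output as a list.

[0, 0, 0, 0, 1, 2, 0, 1, 0, 0, 0, 0, 0, 1, 0, 0, 0, 0, 0, 0, 0, 0, 0, 1, 1, 1, 1, 0, 0, 0, 0, 1, 0]

π[0] = 0
j=1 s[j]='c': π[1]=0 (border '')
j=2 s[j]='e': π[2]=0 (border '')
j=3 s[j]='c': π[3]=0 (border '')
j=4 s[j]='a': π[4]=1 (border 'a')
j=5 s[j]='c': π[5]=2 (border 'ac')
j=6 s[j]='d': k: 2→0; π[6]=0 (border '')
j=7 s[j]='a': π[7]=1 (border 'a')
j=8 s[j]='b': k: 1→0; π[8]=0 (border '')
j=9 s[j]='c': π[9]=0 (border '')
j=10 s[j]='b': π[10]=0 (border '')
j=11 s[j]='e': π[11]=0 (border '')
j=12 s[j]='e': π[12]=0 (border '')
j=13 s[j]='a': π[13]=1 (border 'a')
j=14 s[j]='d': k: 1→0; π[14]=0 (border '')
j=15 s[j]='c': π[15]=0 (border '')
j=16 s[j]='d': π[16]=0 (border '')
j=17 s[j]='b': π[17]=0 (border '')
j=18 s[j]='b': π[18]=0 (border '')
j=19 s[j]='d': π[19]=0 (border '')
j=20 s[j]='d': π[20]=0 (border '')
j=21 s[j]='c': π[21]=0 (border '')
j=22 s[j]='b': π[22]=0 (border '')
j=23 s[j]='a': π[23]=1 (border 'a')
j=24 s[j]='a': k: 1→0; π[24]=1 (border 'a')
j=25 s[j]='a': k: 1→0; π[25]=1 (border 'a')
j=26 s[j]='a': k: 1→0; π[26]=1 (border 'a')
j=27 s[j]='d': k: 1→0; π[27]=0 (border '')
j=28 s[j]='c': π[28]=0 (border '')
j=29 s[j]='c': π[29]=0 (border '')
j=30 s[j]='b': π[30]=0 (border '')
j=31 s[j]='a': π[31]=1 (border 'a')
j=32 s[j]='d': k: 1→0; π[32]=0 (border '')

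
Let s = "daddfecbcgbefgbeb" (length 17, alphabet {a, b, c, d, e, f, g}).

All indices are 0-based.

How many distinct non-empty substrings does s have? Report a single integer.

140

rank | idx | suffix
   0 |   1 | addfecbcgbefgbeb
   1 |  16 | b
   2 |   7 | bcgbefgbeb
   3 |  14 | beb
   4 |  10 | befgbeb
   5 |   6 | cbcgbefgbeb
   6 |   8 | cgbefgbeb
   7 |   0 | daddfecbcgbefgbeb
   8 |   2 | ddfecbcgbefgbeb
   9 |   3 | dfecbcgbefgbeb
  10 |  15 | eb
  11 |   5 | ecbcgbefgbeb
  12 |  11 | efgbeb
  13 |   4 | fecbcgbefgbeb
  14 |  12 | fgbeb
  15 |  13 | gbeb
  16 |   9 | gbefgbeb

SA = [1, 16, 7, 14, 10, 6, 8, 0, 2, 3, 15, 5, 11, 4, 12, 13, 9]
i: (SA[i-1],SA[i]) lcp shared
  1: (1,16) 0 ''
  2: (16,7) 1 'b'
  3: (7,14) 1 'b'
  4: (14,10) 2 'be'
  5: (10,6) 0 ''
  6: (6,8) 1 'c'
  7: (8,0) 0 ''
  8: (0,2) 1 'd'
  9: (2,3) 1 'd'
  10: (3,15) 0 ''
  11: (15,5) 1 'e'
  12: (5,11) 1 'e'
  13: (11,4) 0 ''
  14: (4,12) 1 'f'
  15: (12,13) 0 ''
  16: (13,9) 3 'gbe'

n(n+1)/2 = 17·18/2 = 153
Σ LCP = 0 + 0 + 1 + 1 + 2 + 0 + 1 + 0 + 1 + 1 + 0 + 1 + 1 + 0 + 1 + 0 + 3 = 13
distinct = 153 − 13 = 140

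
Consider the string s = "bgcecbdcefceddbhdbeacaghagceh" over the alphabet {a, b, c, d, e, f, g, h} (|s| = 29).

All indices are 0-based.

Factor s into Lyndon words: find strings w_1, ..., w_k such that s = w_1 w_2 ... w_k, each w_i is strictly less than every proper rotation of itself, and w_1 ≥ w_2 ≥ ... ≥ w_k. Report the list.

emit factor 1: 'bgcec' (i=0, period=5)
emit factor 2: 'bdcefceddbhdbe' (i=5, period=14)
emit factor 3: 'acaghagceh' (i=19, period=10)

["bgcec", "bdcefceddbhdbe", "acaghagceh"]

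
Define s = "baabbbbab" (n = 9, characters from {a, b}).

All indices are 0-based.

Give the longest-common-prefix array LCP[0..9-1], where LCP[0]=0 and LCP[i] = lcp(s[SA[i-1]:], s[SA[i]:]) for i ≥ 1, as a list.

[0, 1, 2, 0, 1, 2, 1, 2, 3]

sorted suffixes:
  #0 SA[0]=1  'aabbbbab'
  #1 SA[1]=7  'ab'
  #2 SA[2]=2  'abbbbab'
  #3 SA[3]=8  'b'
  #4 SA[4]=0  'baabbbbab'
  #5 SA[5]=6  'bab'
  #6 SA[6]=5  'bbab'
  #7 SA[7]=4  'bbbab'
  #8 SA[8]=3  'bbbbab'

SA = [1, 7, 2, 8, 0, 6, 5, 4, 3]
rank  pair      lcp
   1  s[1:],s[7:]  1  'a'
   2  s[7:],s[2:]  2  'ab'
   3  s[2:],s[8:]  0  ''
   4  s[8:],s[0:]  1  'b'
   5  s[0:],s[6:]  2  'ba'
   6  s[6:],s[5:]  1  'b'
   7  s[5:],s[4:]  2  'bb'
   8  s[4:],s[3:]  3  'bbb'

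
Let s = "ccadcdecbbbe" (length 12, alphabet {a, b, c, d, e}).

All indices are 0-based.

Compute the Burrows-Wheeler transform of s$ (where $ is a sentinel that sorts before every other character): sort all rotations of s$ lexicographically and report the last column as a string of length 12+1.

rank  rotation       last
    0  $ccadcdecbbbe  e
    1  adcdecbbbe$cc  c
    2  bbbe$ccadcdec  c
    3  bbe$ccadcdecb  b
    4  be$ccadcdecbb  b
    5  cadcdecbbbe$c  c
    6  cbbbe$ccadcde  e
    7  ccadcdecbbbe$  $
    8  cdecbbbe$ccad  d
    9  dcdecbbbe$cca  a
   10  decbbbe$ccadc  c
   11  e$ccadcdecbbb  b
   12  ecbbbe$ccadcd  d

eccbbce$dacbd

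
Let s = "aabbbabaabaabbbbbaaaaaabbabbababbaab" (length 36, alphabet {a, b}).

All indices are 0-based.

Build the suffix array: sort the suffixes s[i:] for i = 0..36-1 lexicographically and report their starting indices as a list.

rank | idx | suffix
   0 |  17 | aaaaaabbabbababbaab
   1 |  18 | aaaaabbabbababbaab
   2 |  19 | aaaabbabbababbaab
   3 |  20 | aaabbabbababbaab
   4 |  33 | aab
   5 |   7 | aabaabbbbbaaaaaabbabbababbaab
   6 |  21 | aabbabbababbaab
   7 |   0 | aabbbabaabaabbbbbaaaaaabbabbababbaab
   8 |  10 | aabbbbbaaaaaabbabbababbaab
   9 |  34 | ab
  10 |   5 | abaabaabbbbbaaaaaabbabbababbaab
  11 |   8 | abaabbbbbaaaaaabbabbababbaab
  12 |  28 | ababbaab
  13 |  30 | abbaab
  14 |  25 | abbababbaab
  15 |  22 | abbabbababbaab
  16 |   1 | abbbabaabaabbbbbaaaaaabbabbababbaab
  17 |  11 | abbbbbaaaaaabbabbababbaab
  18 |  35 | b
  19 |  16 | baaaaaabbabbababbaab
  20 |  32 | baab
  21 |   6 | baabaabbbbbaaaaaabbabbababbaab
  22 |   9 | baabbbbbaaaaaabbabbababbaab
  23 |   4 | babaabaabbbbbaaaaaabbabbababbaab
  24 |  27 | bababbaab
  25 |  29 | babbaab
  26 |  24 | babbababbaab
  27 |  15 | bbaaaaaabbabbababbaab
  28 |  31 | bbaab
  29 |   3 | bbabaabaabbbbbaaaaaabbabbababbaab
  30 |  26 | bbababbaab
  31 |  23 | bbabbababbaab
  32 |  14 | bbbaaaaaabbabbababbaab
  33 |   2 | bbbabaabaabbbbbaaaaaabbabbababbaab
  34 |  13 | bbbbaaaaaabbabbababbaab
  35 |  12 | bbbbbaaaaaabbabbababbaab

[17, 18, 19, 20, 33, 7, 21, 0, 10, 34, 5, 8, 28, 30, 25, 22, 1, 11, 35, 16, 32, 6, 9, 4, 27, 29, 24, 15, 31, 3, 26, 23, 14, 2, 13, 12]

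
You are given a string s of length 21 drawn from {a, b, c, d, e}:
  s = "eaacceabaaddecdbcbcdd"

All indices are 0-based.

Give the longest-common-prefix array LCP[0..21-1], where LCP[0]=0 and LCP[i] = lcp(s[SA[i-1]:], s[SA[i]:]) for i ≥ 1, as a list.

rank | idx | suffix
   0 |   1 | aacceabaaddecdbcbcdd
   1 |   8 | aaddecdbcbcdd
   2 |   6 | abaaddecdbcbcdd
   3 |   2 | acceabaaddecdbcbcdd
   4 |   9 | addecdbcbcdd
   5 |   7 | baaddecdbcbcdd
   6 |  15 | bcbcdd
   7 |  17 | bcdd
   8 |  16 | cbcdd
   9 |   3 | cceabaaddecdbcbcdd
  10 |  13 | cdbcbcdd
  11 |  18 | cdd
  12 |   4 | ceabaaddecdbcbcdd
  13 |  20 | d
  14 |  14 | dbcbcdd
  15 |  19 | dd
  16 |  10 | ddecdbcbcdd
  17 |  11 | decdbcbcdd
  18 |   0 | eaacceabaaddecdbcbcdd
  19 |   5 | eabaaddecdbcbcdd
  20 |  12 | ecdbcbcdd

SA = [1, 8, 6, 2, 9, 7, 15, 17, 16, 3, 13, 18, 4, 20, 14, 19, 10, 11, 0, 5, 12]
rank  pair      lcp
   1  s[1:],s[8:]  2  'aa'
   2  s[8:],s[6:]  1  'a'
   3  s[6:],s[2:]  1  'a'
   4  s[2:],s[9:]  1  'a'
   5  s[9:],s[7:]  0  ''
   6  s[7:],s[15:]  1  'b'
   7  s[15:],s[17:]  2  'bc'
   8  s[17:],s[16:]  0  ''
   9  s[16:],s[3:]  1  'c'
  10  s[3:],s[13:]  1  'c'
  11  s[13:],s[18:]  2  'cd'
  12  s[18:],s[4:]  1  'c'
  13  s[4:],s[20:]  0  ''
  14  s[20:],s[14:]  1  'd'
  15  s[14:],s[19:]  1  'd'
  16  s[19:],s[10:]  2  'dd'
  17  s[10:],s[11:]  1  'd'
  18  s[11:],s[0:]  0  ''
  19  s[0:],s[5:]  2  'ea'
  20  s[5:],s[12:]  1  'e'

[0, 2, 1, 1, 1, 0, 1, 2, 0, 1, 1, 2, 1, 0, 1, 1, 2, 1, 0, 2, 1]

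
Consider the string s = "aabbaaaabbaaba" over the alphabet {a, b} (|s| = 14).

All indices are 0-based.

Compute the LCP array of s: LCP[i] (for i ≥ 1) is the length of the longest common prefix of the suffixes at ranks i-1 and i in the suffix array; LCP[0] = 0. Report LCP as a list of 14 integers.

rank | idx | suffix
   0 |  13 | a
   1 |   4 | aaaabbaaba
   2 |   5 | aaabbaaba
   3 |  10 | aaba
   4 |   0 | aabbaaaabbaaba
   5 |   6 | aabbaaba
   6 |  11 | aba
   7 |   1 | abbaaaabbaaba
   8 |   7 | abbaaba
   9 |  12 | ba
  10 |   3 | baaaabbaaba
  11 |   9 | baaba
  12 |   2 | bbaaaabbaaba
  13 |   8 | bbaaba

SA = [13, 4, 5, 10, 0, 6, 11, 1, 7, 12, 3, 9, 2, 8]
i: (SA[i-1],SA[i]) lcp shared
  1: (13,4) 1 'a'
  2: (4,5) 3 'aaa'
  3: (5,10) 2 'aa'
  4: (10,0) 3 'aab'
  5: (0,6) 6 'aabbaa'
  6: (6,11) 1 'a'
  7: (11,1) 2 'ab'
  8: (1,7) 5 'abbaa'
  9: (7,12) 0 ''
  10: (12,3) 2 'ba'
  11: (3,9) 3 'baa'
  12: (9,2) 1 'b'
  13: (2,8) 4 'bbaa'

[0, 1, 3, 2, 3, 6, 1, 2, 5, 0, 2, 3, 1, 4]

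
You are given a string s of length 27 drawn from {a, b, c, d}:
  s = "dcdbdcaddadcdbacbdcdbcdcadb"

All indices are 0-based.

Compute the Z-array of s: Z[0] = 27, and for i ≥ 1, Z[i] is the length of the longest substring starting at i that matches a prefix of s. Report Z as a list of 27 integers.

[27, 0, 1, 0, 2, 0, 0, 1, 1, 0, 4, 0, 1, 0, 0, 0, 0, 4, 0, 1, 0, 0, 2, 0, 0, 1, 0]

Z[0]=27
i=1: outside box; Z[1]=0
i=2: outside box; Z[2]=1 scan→box=[2,3)
i=3: outside box; Z[3]=0
i=4: outside box; Z[4]=2 scan→box=[4,6)
i=5: min(r-i=1, Z[1]=0)=0; Z[5]=0
i=6: outside box; Z[6]=0
i=7: outside box; Z[7]=1 scan→box=[7,8)
i=8: outside box; Z[8]=1 scan→box=[8,9)
i=9: outside box; Z[9]=0
i=10: outside box; Z[10]=4 scan→box=[10,14)
i=11: min(r-i=3, Z[1]=0)=0; Z[11]=0
i=12: min(r-i=2, Z[2]=1)=1; Z[12]=1
i=13: min(r-i=1, Z[3]=0)=0; Z[13]=0
i=14: outside box; Z[14]=0
i=15: outside box; Z[15]=0
i=16: outside box; Z[16]=0
i=17: outside box; Z[17]=4 scan→box=[17,21)
i=18: min(r-i=3, Z[1]=0)=0; Z[18]=0
i=19: min(r-i=2, Z[2]=1)=1; Z[19]=1
i=20: min(r-i=1, Z[3]=0)=0; Z[20]=0
i=21: outside box; Z[21]=0
i=22: outside box; Z[22]=2 scan→box=[22,24)
i=23: min(r-i=1, Z[1]=0)=0; Z[23]=0
i=24: outside box; Z[24]=0
i=25: outside box; Z[25]=1 scan→box=[25,26)
i=26: outside box; Z[26]=0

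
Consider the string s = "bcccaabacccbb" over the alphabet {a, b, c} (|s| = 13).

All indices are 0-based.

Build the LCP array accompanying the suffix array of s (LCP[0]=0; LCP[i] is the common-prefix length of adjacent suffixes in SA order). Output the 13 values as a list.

[0, 1, 1, 0, 1, 1, 1, 0, 1, 1, 2, 2, 3]

rank | idx | suffix
   0 |   4 | aabacccbb
   1 |   5 | abacccbb
   2 |   7 | acccbb
   3 |  12 | b
   4 |   6 | bacccbb
   5 |  11 | bb
   6 |   0 | bcccaabacccbb
   7 |   3 | caabacccbb
   8 |  10 | cbb
   9 |   2 | ccaabacccbb
  10 |   9 | ccbb
  11 |   1 | cccaabacccbb
  12 |   8 | cccbb

SA = [4, 5, 7, 12, 6, 11, 0, 3, 10, 2, 9, 1, 8]
[i] adj suffixes → lcp
  [1] 4/5 → 1 ('a')
  [2] 5/7 → 1 ('a')
  [3] 7/12 → 0 ('')
  [4] 12/6 → 1 ('b')
  [5] 6/11 → 1 ('b')
  [6] 11/0 → 1 ('b')
  [7] 0/3 → 0 ('')
  [8] 3/10 → 1 ('c')
  [9] 10/2 → 1 ('c')
  [10] 2/9 → 2 ('cc')
  [11] 9/1 → 2 ('cc')
  [12] 1/8 → 3 ('ccc')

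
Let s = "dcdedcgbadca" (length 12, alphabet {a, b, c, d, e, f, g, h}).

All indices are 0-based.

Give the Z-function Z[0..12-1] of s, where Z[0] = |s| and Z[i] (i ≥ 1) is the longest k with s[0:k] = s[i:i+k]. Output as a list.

[12, 0, 1, 0, 2, 0, 0, 0, 0, 2, 0, 0]

Z[0]=12
i=1: outside box; Z[1]=0
i=2: outside box; Z[2]=1 extend→box=[2,3)
i=3: outside box; Z[3]=0
i=4: outside box; Z[4]=2 extend→box=[4,6)
i=5: min(r-i=1, Z[1]=0)=0; Z[5]=0
i=6: outside box; Z[6]=0
i=7: outside box; Z[7]=0
i=8: outside box; Z[8]=0
i=9: outside box; Z[9]=2 extend→box=[9,11)
i=10: min(r-i=1, Z[1]=0)=0; Z[10]=0
i=11: outside box; Z[11]=0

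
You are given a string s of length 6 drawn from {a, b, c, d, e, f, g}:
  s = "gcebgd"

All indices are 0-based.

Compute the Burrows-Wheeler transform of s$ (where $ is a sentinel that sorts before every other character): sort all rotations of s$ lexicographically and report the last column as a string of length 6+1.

deggc$b

rank  rotation last
    0  $gcebgd  d
    1  bgd$gce  e
    2  cebgd$g  g
    3  d$gcebg  g
    4  ebgd$gc  c
    5  gcebgd$  $
    6  gd$gceb  b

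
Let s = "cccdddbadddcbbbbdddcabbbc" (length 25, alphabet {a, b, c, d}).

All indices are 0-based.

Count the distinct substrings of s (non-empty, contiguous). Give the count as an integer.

287

rank→(start, suffix):
  0 → (20, 'abbbc')
  1 → (7, 'adddcbbbbdddcabbbc')
  2 → (6, 'badddcbbbbdddcabbbc')
  3 → (12, 'bbbbdddcabbbc')
  4 → (21, 'bbbc')
  5 → (13, 'bbbdddcabbbc')
  6 → (22, 'bbc')
  7 → (14, 'bbdddcabbbc')
  8 → (23, 'bc')
  9 → (15, 'bdddcabbbc')
  10 → (24, 'c')
  11 → (19, 'cabbbc')
  12 → (11, 'cbbbbdddcabbbc')
  13 → (0, 'cccdddbadddcbbbbdddcabbbc')
  14 → (1, 'ccdddbadddcbbbbdddcabbbc')
  15 → (2, 'cdddbadddcbbbbdddcabbbc')
  16 → (5, 'dbadddcbbbbdddcabbbc')
  17 → (18, 'dcabbbc')
  18 → (10, 'dcbbbbdddcabbbc')
  19 → (4, 'ddbadddcbbbbdddcabbbc')
  20 → (17, 'ddcabbbc')
  21 → (9, 'ddcbbbbdddcabbbc')
  22 → (3, 'dddbadddcbbbbdddcabbbc')
  23 → (16, 'dddcabbbc')
  24 → (8, 'dddcbbbbdddcabbbc')

SA = [20, 7, 6, 12, 21, 13, 22, 14, 23, 15, 24, 19, 11, 0, 1, 2, 5, 18, 10, 4, 17, 9, 3, 16, 8]
rank  pair      lcp
   1  s[20:],s[7:]  1  'a'
   2  s[7:],s[6:]  0  ''
   3  s[6:],s[12:]  1  'b'
   4  s[12:],s[21:]  3  'bbb'
   5  s[21:],s[13:]  3  'bbb'
   6  s[13:],s[22:]  2  'bb'
   7  s[22:],s[14:]  2  'bb'
   8  s[14:],s[23:]  1  'b'
   9  s[23:],s[15:]  1  'b'
  10  s[15:],s[24:]  0  ''
  11  s[24:],s[19:]  1  'c'
  12  s[19:],s[11:]  1  'c'
  13  s[11:],s[0:]  1  'c'
  14  s[0:],s[1:]  2  'cc'
  15  s[1:],s[2:]  1  'c'
  16  s[2:],s[5:]  0  ''
  17  s[5:],s[18:]  1  'd'
  18  s[18:],s[10:]  2  'dc'
  19  s[10:],s[4:]  1  'd'
  20  s[4:],s[17:]  2  'dd'
  21  s[17:],s[9:]  3  'ddc'
  22  s[9:],s[3:]  2  'dd'
  23  s[3:],s[16:]  3  'ddd'
  24  s[16:],s[8:]  4  'dddc'

n(n+1)/2 = 25·26/2 = 325
Σ LCP = 0 + 1 + 0 + 1 + 3 + 3 + 2 + 2 + 1 + 1 + 0 + 1 + 1 + 1 + 2 + 1 + 0 + 1 + 2 + 1 + 2 + 3 + 2 + 3 + 4 = 38
distinct = 325 − 38 = 287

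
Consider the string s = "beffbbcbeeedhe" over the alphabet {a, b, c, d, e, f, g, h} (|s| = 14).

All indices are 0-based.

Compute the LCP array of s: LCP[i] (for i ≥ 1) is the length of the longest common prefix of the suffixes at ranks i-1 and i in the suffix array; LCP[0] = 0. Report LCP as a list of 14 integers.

[0, 1, 1, 2, 0, 0, 0, 1, 1, 2, 1, 0, 1, 0]

rank | idx | suffix
   0 |   4 | bbcbeeedhe
   1 |   5 | bcbeeedhe
   2 |   7 | beeedhe
   3 |   0 | beffbbcbeeedhe
   4 |   6 | cbeeedhe
   5 |  11 | dhe
   6 |  13 | e
   7 |  10 | edhe
   8 |   9 | eedhe
   9 |   8 | eeedhe
  10 |   1 | effbbcbeeedhe
  11 |   3 | fbbcbeeedhe
  12 |   2 | ffbbcbeeedhe
  13 |  12 | he

SA = [4, 5, 7, 0, 6, 11, 13, 10, 9, 8, 1, 3, 2, 12]
rank  pair      lcp
   1  s[4:],s[5:]  1  'b'
   2  s[5:],s[7:]  1  'b'
   3  s[7:],s[0:]  2  'be'
   4  s[0:],s[6:]  0  ''
   5  s[6:],s[11:]  0  ''
   6  s[11:],s[13:]  0  ''
   7  s[13:],s[10:]  1  'e'
   8  s[10:],s[9:]  1  'e'
   9  s[9:],s[8:]  2  'ee'
  10  s[8:],s[1:]  1  'e'
  11  s[1:],s[3:]  0  ''
  12  s[3:],s[2:]  1  'f'
  13  s[2:],s[12:]  0  ''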